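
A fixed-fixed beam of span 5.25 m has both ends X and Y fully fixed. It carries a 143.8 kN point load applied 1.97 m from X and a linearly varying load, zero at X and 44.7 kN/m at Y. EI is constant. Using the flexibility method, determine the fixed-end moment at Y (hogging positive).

Release both end moments; the primary structure is a simply-supported span XY with redundants M_X and M_Y.
Simple-span end rotations at X and Y under the given loads:
  at X: point load 143.8 at a = 1.97: Pab(L + b)/(6LEI) = 251.6/EI
  at Y: point load 143.8 at a = 1.97: Pab(L + a)/(6LEI) = 213/EI
  at X: triangular load, peak 44.7: 7w₀L³/(360EI) = 125.8/EI
  at Y: triangular load, peak 44.7: w₀L³/(45EI) = 143.7/EI
  θ_X0 = 377.4/EI,  θ_Y0 = 356.7/EI
Flexibility coefficients: a unit moment at one end gives L/(3EI) there and L/(6EI) at the far end, so f₁₁ = f₂₂ = 1.75/EI and f₁₂ = f₂₁ = 0.875/EI.
Compatibility — zero rotation at each built-in end:
  1.75 M_X + 0.875 M_Y = 377.4
  0.875 M_X + 1.75 M_Y = 356.7
Solving the pair gives M_X = 151.6 kN·m and M_Y = 128 kN·m (hogging).

M_Y = 128 kN·m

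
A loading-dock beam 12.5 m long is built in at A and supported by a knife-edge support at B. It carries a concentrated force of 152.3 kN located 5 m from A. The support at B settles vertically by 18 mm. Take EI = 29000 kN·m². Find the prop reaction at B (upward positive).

R_B = 30.88 kN

Release the roller at B. Primary structure: cantilever fixed at A.
Primary-structure tip deflection at B by superposition:
  point load 152.3 at a = 5: Pa²(3L − a)/(6EI) = 20624/EI
Flexibility coefficient — unit upward force at B: δ_{BB} = L³/(3EI) = 651/EI.
With EI = 29000 kN·m²: δ_0 = 0.71117 m and δ_{BB} = 0.02245 m/kN.
Compatibility — the beam at B must follow the support down by 0.018 m: δ_0 − R_B·δ_{BB} = 0.018, so R_B = (0.71117 − 0.018)/0.02245 = 30.88 kN.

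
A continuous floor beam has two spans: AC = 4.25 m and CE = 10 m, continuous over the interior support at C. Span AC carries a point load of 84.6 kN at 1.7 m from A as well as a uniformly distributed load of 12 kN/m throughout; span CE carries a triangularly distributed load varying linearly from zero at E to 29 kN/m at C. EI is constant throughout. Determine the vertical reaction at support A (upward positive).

R_A = 38.2 kN

Take M_C as the redundant. Released structure: two simple spans AC and CE with a hinge at C.
Rotations at C on the released spans (each span's end-slope, ×1/EI):
  span AC: point load 84.6 at a = 1.7: Pab(L + a)/(6LEI) = 85.57/EI
  span AC: UDL 12: wL³/(24EI) = 38.38/EI
  span CE: triangular load, peak 29: w₀L³/(45EI) = 644.4/EI
  relative rotation θ_0 = (124 + 644.4)/EI = 768.4/EI
A unit hogging moment at C produces rotation L₁/(3EI) + L₂/(3EI) = 4.75/EI.
Slope continuity at C: θ_0 = M_C·4.75/EI, so M_C = 768.4/4.75 = 161.8 kN·m (hogging).
Span AC, ΣM about A with M_C applied at C: R_C^{AC}·4.25 = 252.2 + 161.8, so R_C^{AC} = 97.4 kN and R_A = 135.6 − 97.4 = 38.2 kN.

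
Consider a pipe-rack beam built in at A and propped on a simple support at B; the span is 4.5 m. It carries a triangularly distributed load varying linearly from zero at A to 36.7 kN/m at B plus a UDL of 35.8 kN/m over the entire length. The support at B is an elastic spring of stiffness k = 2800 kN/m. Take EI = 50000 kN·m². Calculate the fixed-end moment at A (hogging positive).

Choose R_B as the redundant. The primary structure is the cantilever fixed at A.
Deflection at B on the released cantilever, summing each load's contribution:
  triangular load, peak 36.7 at the free end: 11w₀L⁴/(120EI) = 1380/EI
  UDL 35.8: wL⁴/(8EI) = 1835/EI
  δ_0 = 3215/EI
Tip deflection under a unit load at B: L³/(3EI) = 30.38/EI.
With EI = 50000 kN·m²: δ_0 = 0.064291 m and δ_{BB} = 0.000607 m/kN.
Compatibility — the spring shortens by R_B/k under the reaction it provides: δ_0 − R_B·δ_{BB} = R_B/k. With 1/k = 0.000357 m/kN, R_B = δ_0 / (δ_{BB} + 1/k) = 0.064291 / (0.000607 + 0.000357) = 66.65 kN.
Moment equilibrium about A: M_A = Σ(load moments about A) − R_B·L = 610.2 − 66.65×4.5 = 310.3 kN·m.

M_A = 310.3 kN·m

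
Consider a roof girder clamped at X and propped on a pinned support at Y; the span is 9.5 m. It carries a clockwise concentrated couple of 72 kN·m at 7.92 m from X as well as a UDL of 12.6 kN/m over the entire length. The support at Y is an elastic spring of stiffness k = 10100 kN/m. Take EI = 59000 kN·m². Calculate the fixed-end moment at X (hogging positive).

Take the reaction at Y as the redundant and release it; the primary structure is a cantilever fixed at X.
Deflection at Y on the released cantilever, summing each load's contribution:
  clockwise couple 72 at a = 7.92: M₀a(2L − a)/(2EI) = 3159/EI
  UDL 12.6: wL⁴/(8EI) = 12828/EI
  δ_0 = 15988/EI
Tip deflection under a unit load at Y: L³/(3EI) = 285.8/EI.
With EI = 59000 kN·m²: δ_0 = 0.27098 m and δ_{YY} = 0.004844 m/kN.
Compatibility — the spring shortens by R_Y/k under the reaction it provides: δ_0 − R_Y·δ_{YY} = R_Y/k. With 1/k = 0.000099 m/kN, R_Y = δ_0 / (δ_{YY} + 1/k) = 0.27098 / (0.004844 + 0.000099) = 54.82 kN.
Moment equilibrium about X: M_X = Σ(load moments about X) − R_Y·L = 640.6 − 54.82×9.5 = 119.8 kN·m.

M_X = 119.8 kN·m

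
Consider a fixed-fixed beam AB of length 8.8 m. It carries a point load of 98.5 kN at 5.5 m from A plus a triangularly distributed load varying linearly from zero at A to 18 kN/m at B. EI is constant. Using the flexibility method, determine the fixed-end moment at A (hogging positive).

M_A = 122.6 kN·m

Release both end moments; the primary structure is a simply-supported span AB with redundants M_A and M_B.
On the primary (simply-supported) span, the end slopes from the loading are:
  at A: point load 98.5 at a = 5.5: Pab(L + b)/(6LEI) = 409.7/EI
  at B: point load 98.5 at a = 5.5: Pab(L + a)/(6LEI) = 484.2/EI
  at A: triangular load, peak 18: 7w₀L³/(360EI) = 238.5/EI
  at B: triangular load, peak 18: w₀L³/(45EI) = 272.6/EI
  θ_A0 = 648.2/EI,  θ_B0 = 756.8/EI
Flexibility coefficients: a unit moment at one end gives L/(3EI) there and L/(6EI) at the far end, so f₁₁ = f₂₂ = 2.933/EI and f₁₂ = f₂₁ = 1.467/EI.
Compatibility — zero rotation at each built-in end:
  2.933 M_A + 1.467 M_B = 648.2
  1.467 M_A + 2.933 M_B = 756.8
Solving the pair gives M_A = 122.6 kN·m and M_B = 196.7 kN·m (hogging).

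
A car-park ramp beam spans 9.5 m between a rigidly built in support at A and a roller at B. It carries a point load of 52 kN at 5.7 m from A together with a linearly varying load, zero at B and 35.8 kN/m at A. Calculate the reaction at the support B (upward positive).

R_B = 56.47 kN

Choose R_B as the redundant. The primary structure is the cantilever fixed at A.
Free-end deflection of the primary structure under the applied loading (downward +):
  point load 52 at a = 5.7: Pa²(3L − a)/(6EI) = 6420/EI
  triangular load, peak 35.8 at the fixed end: w₀L⁴/(30EI) = 9720/EI
  δ_0 = 16140/EI
Flexibility coefficient — unit upward force at B: δ_{BB} = L³/(3EI) = 285.8/EI.
Compatibility at B: δ_0 − R_B·δ_{BB} = 0, so R_B = 16140/285.8 = 56.47 kN.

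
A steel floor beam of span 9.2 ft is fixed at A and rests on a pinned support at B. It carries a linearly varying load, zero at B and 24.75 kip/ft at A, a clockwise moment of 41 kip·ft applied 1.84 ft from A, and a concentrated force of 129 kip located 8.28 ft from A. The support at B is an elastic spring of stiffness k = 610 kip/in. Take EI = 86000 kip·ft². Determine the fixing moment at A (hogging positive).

Choose R_B as the redundant. The primary structure is the cantilever fixed at A.
Deflection at B on the released cantilever, summing each load's contribution:
  triangular load, peak 24.75 at the fixed end: w₀L⁴/(30EI) = 5910/EI
  clockwise couple 41 at a = 1.84: M₀a(2L − a)/(2EI) = 624.6/EI
  point load 129 at a = 8.28: Pa²(3L − a)/(6EI) = 28478/EI
  δ_0 = 35013/EI
Tip deflection under a unit load at B: L³/(3EI) = 259.6/EI.
With EI = 86000 kip·ft²: δ_0 = 0.40712 ft and δ_{BB} = 0.003018 ft/kip.
Compatibility — the spring shortens by R_B/k under the reaction it provides: δ_0 − R_B·δ_{BB} = R_B/k. With 1/k = 1/(610×12) ft/kip = 0.000137 ft/kip, R_B = δ_0 / (δ_{BB} + 1/k) = 0.40712 / (0.003018 + 0.000137) = 129 kip.
Moment equilibrium about A: M_A = Σ(load moments about A) − R_B·L = 1458 − 129×9.2 = 271 kip·ft.

M_A = 271 kip·ft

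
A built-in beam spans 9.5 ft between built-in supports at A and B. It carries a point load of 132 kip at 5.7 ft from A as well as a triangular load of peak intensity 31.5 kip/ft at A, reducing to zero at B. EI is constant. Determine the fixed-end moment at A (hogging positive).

M_A = 262.5 kip·ft

Release both end moments; the primary structure is a simply-supported span AB with redundants M_A and M_B.
On the primary (simply-supported) span, the end slopes from the loading are:
  at A: point load 132 at a = 5.7: Pab(L + b)/(6LEI) = 667.1/EI
  at B: point load 132 at a = 5.7: Pab(L + a)/(6LEI) = 762.4/EI
  at A: triangular load, peak 31.5: w₀L³/(45EI) = 600.2/EI
  at B: triangular load, peak 31.5: 7w₀L³/(360EI) = 525.1/EI
  θ_A0 = 1267/EI,  θ_B0 = 1288/EI
Flexibility coefficients: a unit moment at one end gives L/(3EI) there and L/(6EI) at the far end, so f₁₁ = f₂₂ = 3.167/EI and f₁₂ = f₂₁ = 1.583/EI.
Compatibility — zero rotation at each built-in end:
  3.167 M_A + 1.583 M_B = 1267
  1.583 M_A + 3.167 M_B = 1288
Solving the pair gives M_A = 262.5 kip·ft and M_B = 275.3 kip·ft (hogging).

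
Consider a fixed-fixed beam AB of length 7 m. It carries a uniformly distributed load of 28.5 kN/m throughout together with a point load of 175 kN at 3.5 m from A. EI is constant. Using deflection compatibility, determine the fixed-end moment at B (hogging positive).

Release both end moments; the primary structure is a simply-supported span AB with redundants M_A and M_B.
End rotations of the released simple span under the applied load (×1/EI):
  at A: UDL 28.5: wL³/(24EI) = 407.3/EI
  at B: UDL 28.5: wL³/(24EI) = 407.3/EI
  at A: point load 175 at a = 3.5: Pab(L + b)/(6LEI) = 535.9/EI
  at B: point load 175 at a = 3.5: Pab(L + a)/(6LEI) = 535.9/EI
  θ_A0 = 943.2/EI,  θ_B0 = 943.2/EI
Flexibility coefficients: a unit moment at one end gives L/(3EI) there and L/(6EI) at the far end, so f₁₁ = f₂₂ = 2.333/EI and f₁₂ = f₂₁ = 1.167/EI.
Compatibility — zero rotation at each built-in end:
  2.333 M_A + 1.167 M_B = 943.2
  1.167 M_A + 2.333 M_B = 943.2
Solving the pair gives M_A = 269.5 kN·m and M_B = 269.5 kN·m (hogging).

M_B = 269.5 kN·m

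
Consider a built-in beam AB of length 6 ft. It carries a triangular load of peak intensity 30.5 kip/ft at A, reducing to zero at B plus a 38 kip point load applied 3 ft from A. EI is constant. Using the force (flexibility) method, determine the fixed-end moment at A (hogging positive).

Take the two fixed-end moments M_A, M_B as redundants; the released structure is the simple span AB.
End rotations of the released simple span under the applied load (×1/EI):
  at A: triangular load, peak 30.5: w₀L³/(45EI) = 146.4/EI
  at B: triangular load, peak 30.5: 7w₀L³/(360EI) = 128.1/EI
  at A: point load 38 at a = 3: Pab(L + b)/(6LEI) = 85.5/EI
  at B: point load 38 at a = 3: Pab(L + a)/(6LEI) = 85.5/EI
  θ_A0 = 231.9/EI,  θ_B0 = 213.6/EI
Flexibility coefficients: a unit moment at one end gives L/(3EI) there and L/(6EI) at the far end, so f₁₁ = f₂₂ = 2/EI and f₁₂ = f₂₁ = 1/EI.
Compatibility — zero rotation at each built-in end:
  2 M_A + 1 M_B = 231.9
  1 M_A + 2 M_B = 213.6
Solving the pair gives M_A = 83.4 kip·ft and M_B = 65.1 kip·ft (hogging).

M_A = 83.4 kip·ft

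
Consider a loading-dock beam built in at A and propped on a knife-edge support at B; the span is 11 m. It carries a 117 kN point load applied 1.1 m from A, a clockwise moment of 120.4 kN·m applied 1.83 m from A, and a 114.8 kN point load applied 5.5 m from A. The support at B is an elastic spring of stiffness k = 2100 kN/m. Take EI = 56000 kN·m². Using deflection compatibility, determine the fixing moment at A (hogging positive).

M_A = 438.7 kN·m

Release the roller at B. Primary structure: cantilever fixed at A.
Primary-structure tip deflection at B by superposition:
  point load 117 at a = 1.1: Pa²(3L − a)/(6EI) = 752.7/EI
  clockwise couple 120.4 at a = 1.83: M₀a(2L − a)/(2EI) = 2222/EI
  point load 114.8 at a = 5.5: Pa²(3L − a)/(6EI) = 15917/EI
  δ_0 = 18891/EI
Flexibility coefficient — unit upward force at B: δ_{BB} = L³/(3EI) = 443.7/EI.
With EI = 56000 kN·m²: δ_0 = 0.33734 m and δ_{BB} = 0.007923 m/kN.
Compatibility — the spring shortens by R_B/k under the reaction it provides: δ_0 − R_B·δ_{BB} = R_B/k. With 1/k = 0.000476 m/kN, R_B = δ_0 / (δ_{BB} + 1/k) = 0.33734 / (0.007923 + 0.000476) = 40.17 kN.
Moment equilibrium about A: M_A = Σ(load moments about A) − R_B·L = 880.5 − 40.17×11 = 438.7 kN·m.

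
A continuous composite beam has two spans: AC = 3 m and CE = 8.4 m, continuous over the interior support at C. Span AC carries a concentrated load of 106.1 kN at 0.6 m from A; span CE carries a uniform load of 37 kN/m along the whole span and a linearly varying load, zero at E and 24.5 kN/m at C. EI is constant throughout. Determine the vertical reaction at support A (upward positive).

Take M_C as the redundant. Released structure: two simple spans AC and CE with a hinge at C.
Discontinuity in slope at C on the released structure — sum the simple-span end rotations:
  span AC: point load 106.1 at a = 0.6: Pab(L + a)/(6LEI) = 30.56/EI
  span CE: UDL 37: wL³/(24EI) = 913.8/EI
  span CE: triangular load, peak 24.5: w₀L³/(45EI) = 322.7/EI
  relative rotation θ_0 = (30.56 + 1236)/EI = 1267/EI
A unit hogging moment at C produces rotation L₁/(3EI) + L₂/(3EI) = 3.8/EI.
Compatibility: M_C·(L₁+L₂)/(3EI) = θ_0, giving M_C = 333.4 kN·m (hogging).
Span AC, ΣM about A with M_C applied at C: R_C^{AC}·3 = 63.66 + 333.4, so R_C^{AC} = 132.4 kN and R_A = 106.1 − 132.4 = -26.26 kN.

R_A = -26.26 kN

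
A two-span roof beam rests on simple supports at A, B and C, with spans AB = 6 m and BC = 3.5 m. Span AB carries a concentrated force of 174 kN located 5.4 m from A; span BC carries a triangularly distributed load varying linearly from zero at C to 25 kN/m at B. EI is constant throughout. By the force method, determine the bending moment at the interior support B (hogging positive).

M_B = 63.9 kN·m

Take M_B as the redundant. Released structure: two simple spans AB and BC with a hinge at B.
Discontinuity in slope at B on the released structure — sum the simple-span end rotations:
  span AB: point load 174 at a = 5.4: Pab(L + a)/(6LEI) = 178.5/EI
  span BC: triangular load, peak 25: w₀L³/(45EI) = 23.82/EI
  relative rotation θ_0 = (178.5 + 23.82)/EI = 202.3/EI
A unit hogging moment at B produces rotation L₁/(3EI) + L₂/(3EI) = 3.167/EI.
Compatibility: M_B·(L₁+L₂)/(3EI) = θ_0, giving M_B = 63.9 kN·m (hogging).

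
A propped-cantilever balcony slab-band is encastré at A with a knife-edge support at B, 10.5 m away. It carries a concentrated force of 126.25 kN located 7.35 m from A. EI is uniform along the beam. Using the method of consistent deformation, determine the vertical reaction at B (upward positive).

R_B = 71.14 kN

Release the roller at B. Primary structure: cantilever fixed at A.
Primary-structure tip deflection at B by superposition:
  point load 126.25 at a = 7.35: Pa²(3L − a)/(6EI) = 27452/EI
Tip deflection under a unit load at B: L³/(3EI) = 385.9/EI.
The prop prevents deflection at B: R_B = δ_0/δ_{BB} = 27452/385.9 = 71.14 kN.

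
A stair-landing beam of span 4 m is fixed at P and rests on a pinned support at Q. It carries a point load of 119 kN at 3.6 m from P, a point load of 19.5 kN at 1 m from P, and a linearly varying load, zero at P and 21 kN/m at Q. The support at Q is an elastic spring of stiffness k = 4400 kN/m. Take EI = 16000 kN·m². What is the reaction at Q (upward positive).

R_Q = 107.6 kN

Release the roller at Q. Primary structure: cantilever fixed at P.
Deflection at Q on the released cantilever, summing each load's contribution:
  point load 119 at a = 3.6: Pa²(3L − a)/(6EI) = 2159/EI
  point load 19.5 at a = 1: Pa²(3L − a)/(6EI) = 35.75/EI
  triangular load, peak 21 at the free end: 11w₀L⁴/(120EI) = 492.8/EI
  δ_0 = 2688/EI
Flexibility coefficient — unit upward force at Q: δ_{QQ} = L³/(3EI) = 21.33/EI.
With EI = 16000 kN·m²: δ_0 = 0.16798 m and δ_{QQ} = 0.001333 m/kN.
Compatibility — the spring shortens by R_Q/k under the reaction it provides: δ_0 − R_Q·δ_{QQ} = R_Q/k. With 1/k = 0.000227 m/kN, R_Q = δ_0 / (δ_{QQ} + 1/k) = 0.16798 / (0.001333 + 0.000227) = 107.6 kN.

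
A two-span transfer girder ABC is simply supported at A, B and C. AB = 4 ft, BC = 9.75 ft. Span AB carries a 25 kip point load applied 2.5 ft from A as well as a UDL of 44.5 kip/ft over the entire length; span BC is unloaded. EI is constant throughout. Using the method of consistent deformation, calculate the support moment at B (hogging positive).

Take M_B as the redundant. Released structure: two simple spans AB and BC with a hinge at B.
Discontinuity in slope at B on the released structure — sum the simple-span end rotations:
  span AB: point load 25 at a = 2.5: Pab(L + a)/(6LEI) = 25.39/EI
  span AB: UDL 44.5: wL³/(24EI) = 118.7/EI
  relative rotation θ_0 = (144.1 + 0)/EI = 144.1/EI
A unit hogging moment at B produces rotation L₁/(3EI) + L₂/(3EI) = 4.583/EI.
Slope continuity at B: θ_0 = M_B·4.583/EI, so M_B = 144.1/4.583 = 31.43 kip·ft (hogging).

M_B = 31.43 kip·ft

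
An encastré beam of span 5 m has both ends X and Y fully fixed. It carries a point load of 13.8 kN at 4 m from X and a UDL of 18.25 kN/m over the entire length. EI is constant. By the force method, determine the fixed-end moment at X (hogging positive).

Release both end moments; the primary structure is a simply-supported span XY with redundants M_X and M_Y.
End rotations of the released simple span under the applied load (×1/EI):
  at X: point load 13.8 at a = 4: Pab(L + b)/(6LEI) = 11.04/EI
  at Y: point load 13.8 at a = 4: Pab(L + a)/(6LEI) = 16.56/EI
  at X: UDL 18.25: wL³/(24EI) = 95.05/EI
  at Y: UDL 18.25: wL³/(24EI) = 95.05/EI
  θ_X0 = 106.1/EI,  θ_Y0 = 111.6/EI
Flexibility coefficients: a unit moment at one end gives L/(3EI) there and L/(6EI) at the far end, so f₁₁ = f₂₂ = 1.667/EI and f₁₂ = f₂₁ = 0.8333/EI.
Compatibility — zero rotation at each built-in end:
  1.667 M_X + 0.8333 M_Y = 106.1
  0.8333 M_X + 1.667 M_Y = 111.6
Solving the pair gives M_X = 40.23 kN·m and M_Y = 46.85 kN·m (hogging).

M_X = 40.23 kN·m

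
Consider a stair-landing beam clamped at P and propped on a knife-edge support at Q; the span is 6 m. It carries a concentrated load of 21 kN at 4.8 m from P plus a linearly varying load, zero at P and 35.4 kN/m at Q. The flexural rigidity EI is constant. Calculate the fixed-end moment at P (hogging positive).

M_P = 86.44 kN·m

Release the roller at Q. Primary structure: cantilever fixed at P.
Free-end deflection of the primary structure under the applied loading (downward +):
  point load 21 at a = 4.8: Pa²(3L − a)/(6EI) = 1064/EI
  triangular load, peak 35.4 at the free end: 11w₀L⁴/(120EI) = 4206/EI
  δ_0 = 5270/EI
Flexibility coefficient — unit upward force at Q: δ_{QQ} = L³/(3EI) = 72/EI.
Compatibility at Q: δ_0 − R_Q·δ_{QQ} = 0, so R_Q = 5270/72 = 73.19 kN.
Moment equilibrium about P: M_P = Σ(load moments about P) − R_Q·L = 525.6 − 73.19×6 = 86.44 kN·m.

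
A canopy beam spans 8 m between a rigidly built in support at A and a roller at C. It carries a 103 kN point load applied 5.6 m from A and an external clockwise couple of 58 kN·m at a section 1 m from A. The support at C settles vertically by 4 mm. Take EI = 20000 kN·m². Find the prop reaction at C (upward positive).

R_C = 60.12 kN

Release the roller at C. Primary structure: cantilever fixed at A.
Free-end deflection of the primary structure under the applied loading (downward +):
  point load 103 at a = 5.6: Pa²(3L − a)/(6EI) = 9906/EI
  clockwise couple 58 at a = 1: M₀a(2L − a)/(2EI) = 435/EI
  δ_0 = 10341/EI
Tip deflection under a unit load at C: L³/(3EI) = 170.7/EI.
With EI = 20000 kN·m²: δ_0 = 0.51703 m and δ_{CC} = 0.008533 m/kN.
Compatibility — the beam at C must follow the support down by 0.004 m: δ_0 − R_C·δ_{CC} = 0.004, so R_C = (0.51703 − 0.004)/0.008533 = 60.12 kN.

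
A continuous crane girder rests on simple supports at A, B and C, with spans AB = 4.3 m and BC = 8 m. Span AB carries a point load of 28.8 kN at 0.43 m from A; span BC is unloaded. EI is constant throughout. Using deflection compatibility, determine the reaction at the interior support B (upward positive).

Release continuity at B by inserting a hinge; the redundant is the internal moment M_B. The primary structure is two simply-supported spans AB and BC.
Discontinuity in slope at B on the released structure — sum the simple-span end rotations:
  span AB: point load 28.8 at a = 0.43: Pab(L + a)/(6LEI) = 8.786/EI
  relative rotation θ_0 = (8.786 + 0)/EI = 8.786/EI
A unit hogging moment at B produces rotation L₁/(3EI) + L₂/(3EI) = 4.1/EI.
Compatibility: M_B·(L₁+L₂)/(3EI) = θ_0, giving M_B = 2.143 kN·m (hogging).
Span AB, ΣM about A with M_B applied at B: R_B^{AB}·4.3 = 12.38 + 2.143, so R_B^{AB} = 3.378 kN and R_A = 28.8 − 3.378 = 25.42 kN.
Span BC, ΣM about C: R_B^{BC}·8 = 0 + 2.143, so R_B^{BC} = 0.2679 kN and R_C = 0 − 0.2679 = -0.2679 kN.
R_B = 3.378 + 0.2679 = 3.646 kN.

R_B = 3.646 kN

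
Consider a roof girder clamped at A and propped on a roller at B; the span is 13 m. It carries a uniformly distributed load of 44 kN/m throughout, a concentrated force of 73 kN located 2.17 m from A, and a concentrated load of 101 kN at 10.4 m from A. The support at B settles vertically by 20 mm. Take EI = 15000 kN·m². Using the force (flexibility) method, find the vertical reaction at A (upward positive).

Choose R_B as the redundant. The primary structure is the cantilever fixed at A.
Primary-structure tip deflection at B by superposition:
  UDL 44: wL⁴/(8EI) = 157086/EI
  point load 73 at a = 2.17: Pa²(3L − a)/(6EI) = 2110/EI
  point load 101 at a = 10.4: Pa²(3L − a)/(6EI) = 52072/EI
  δ_0 = 211267/EI
Tip deflection under a unit load at B: L³/(3EI) = 732.3/EI.
With EI = 15000 kN·m²: δ_0 = 14.084 m and δ_{BB} = 0.048822 m/kN.
Compatibility — the beam at B must follow the support down by 0.02 m: δ_0 − R_B·δ_{BB} = 0.02, so R_B = (14.084 − 0.02)/0.048822 = 288.1 kN.
Vertical equilibrium: R_A = ΣP − R_B = 746 − 288.1 = 457.9 kN.

R_A = 457.9 kN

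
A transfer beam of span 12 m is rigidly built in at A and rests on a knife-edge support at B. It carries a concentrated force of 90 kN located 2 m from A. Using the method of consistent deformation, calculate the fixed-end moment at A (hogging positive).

M_A = 137.5 kN·m

Release the roller at B. Primary structure: cantilever fixed at A.
Deflection at B on the released cantilever, summing each load's contribution:
  point load 90 at a = 2: Pa²(3L − a)/(6EI) = 2040/EI
Tip deflection under a unit load at B: L³/(3EI) = 576/EI.
The prop prevents deflection at B: R_B = δ_0/δ_{BB} = 2040/576 = 3.542 kN.
Moment equilibrium about A: M_A = Σ(load moments about A) − R_B·L = 180 − 3.542×12 = 137.5 kN·m.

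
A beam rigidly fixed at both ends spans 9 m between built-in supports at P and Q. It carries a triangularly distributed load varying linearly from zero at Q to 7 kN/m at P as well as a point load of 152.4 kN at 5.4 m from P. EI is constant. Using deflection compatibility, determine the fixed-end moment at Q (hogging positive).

M_Q = 216.4 kN·m

Release both end moments; the primary structure is a simply-supported span PQ with redundants M_P and M_Q.
On the primary (simply-supported) span, the end slopes from the loading are:
  at P: triangular load, peak 7: w₀L³/(45EI) = 113.4/EI
  at Q: triangular load, peak 7: 7w₀L³/(360EI) = 99.22/EI
  at P: point load 152.4 at a = 5.4: Pab(L + b)/(6LEI) = 691.3/EI
  at Q: point load 152.4 at a = 5.4: Pab(L + a)/(6LEI) = 790/EI
  θ_P0 = 804.7/EI,  θ_Q0 = 889.3/EI
Flexibility coefficients: a unit moment at one end gives L/(3EI) there and L/(6EI) at the far end, so f₁₁ = f₂₂ = 3/EI and f₁₂ = f₂₁ = 1.5/EI.
Compatibility — zero rotation at each built-in end:
  3 M_P + 1.5 M_Q = 804.7
  1.5 M_P + 3 M_Q = 889.3
Solving the pair gives M_P = 160 kN·m and M_Q = 216.4 kN·m (hogging).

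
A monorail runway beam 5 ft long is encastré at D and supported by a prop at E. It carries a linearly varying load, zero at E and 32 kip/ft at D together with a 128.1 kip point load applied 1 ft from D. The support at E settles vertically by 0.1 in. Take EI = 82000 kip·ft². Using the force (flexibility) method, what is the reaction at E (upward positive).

R_E = 6.774 kip

Take the reaction at E as the redundant and release it; the primary structure is a cantilever fixed at D.
Primary-structure tip deflection at E by superposition:
  triangular load, peak 32 at the fixed end: w₀L⁴/(30EI) = 666.7/EI
  point load 128.1 at a = 1: Pa²(3L − a)/(6EI) = 298.9/EI
  δ_0 = 965.6/EI
Flexibility coefficient — unit upward force at E: δ_{EE} = L³/(3EI) = 41.67/EI.
With EI = 82000 kip·ft²: δ_0 = 0.011775 ft and δ_{EE} = 0.000508 ft/kip.
Compatibility — the beam at E must follow the support down by 0.008333 ft: δ_0 − R_E·δ_{EE} = 0.008333, so R_E = (0.011775 − 0.008333)/0.000508 = 6.774 kip.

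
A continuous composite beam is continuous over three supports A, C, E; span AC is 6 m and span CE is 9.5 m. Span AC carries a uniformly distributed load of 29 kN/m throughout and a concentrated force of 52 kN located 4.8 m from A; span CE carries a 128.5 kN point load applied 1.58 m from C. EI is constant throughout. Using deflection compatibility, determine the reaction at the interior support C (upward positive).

R_C = 280.1 kN

Take M_C as the redundant. Released structure: two simple spans AC and CE with a hinge at C.
Rotations at C on the released spans (each span's end-slope, ×1/EI):
  span AC: UDL 29: wL³/(24EI) = 261/EI
  span AC: point load 52 at a = 4.8: Pab(L + a)/(6LEI) = 89.86/EI
  span CE: point load 128.5 at a = 1.58: Pab(L + b)/(6LEI) = 491.4/EI
  relative rotation θ_0 = (350.9 + 491.4)/EI = 842.3/EI
A unit hogging moment at C produces rotation L₁/(3EI) + L₂/(3EI) = 5.167/EI.
Compatibility: M_C·(L₁+L₂)/(3EI) = θ_0, giving M_C = 163 kN·m (hogging).
Span AC, ΣM about A with M_C applied at C: R_C^{AC}·6 = 771.6 + 163, so R_C^{AC} = 155.8 kN and R_A = 226 − 155.8 = 70.23 kN.
Span CE, ΣM about E: R_C^{CE}·9.5 = 1018 + 163, so R_C^{CE} = 124.3 kN and R_E = 128.5 − 124.3 = 4.211 kN.
R_C = 155.8 + 124.3 = 280.1 kN.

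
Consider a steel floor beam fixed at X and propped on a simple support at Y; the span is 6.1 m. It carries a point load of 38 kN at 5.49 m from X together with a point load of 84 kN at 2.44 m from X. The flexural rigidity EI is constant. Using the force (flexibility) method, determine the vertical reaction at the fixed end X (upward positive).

R_X = 72.21 kN

Take the reaction at Y as the redundant and release it; the primary structure is a cantilever fixed at X.
Primary-structure tip deflection at Y by superposition:
  point load 38 at a = 5.49: Pa²(3L − a)/(6EI) = 2445/EI
  point load 84 at a = 2.44: Pa²(3L − a)/(6EI) = 1322/EI
  δ_0 = 3767/EI
Flexibility coefficient — unit upward force at Y: δ_{YY} = L³/(3EI) = 75.66/EI.
The prop prevents deflection at Y: R_Y = δ_0/δ_{YY} = 3767/75.66 = 49.79 kN.
Vertical equilibrium: R_X = ΣP − R_Y = 122 − 49.79 = 72.21 kN.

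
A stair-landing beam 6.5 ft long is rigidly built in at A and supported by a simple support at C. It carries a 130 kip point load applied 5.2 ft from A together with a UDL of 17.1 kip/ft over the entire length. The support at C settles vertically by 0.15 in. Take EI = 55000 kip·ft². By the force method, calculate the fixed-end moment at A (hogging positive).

Take the reaction at C as the redundant and release it; the primary structure is a cantilever fixed at A.
Deflection at C on the released cantilever, summing each load's contribution:
  point load 130 at a = 5.2: Pa²(3L − a)/(6EI) = 8378/EI
  UDL 17.1: wL⁴/(8EI) = 3816/EI
  δ_0 = 12193/EI
Tip deflection under a unit load at C: L³/(3EI) = 91.54/EI.
With EI = 55000 kip·ft²: δ_0 = 0.2217 ft and δ_{CC} = 0.001664 ft/kip.
Compatibility — the beam at C must follow the support down by 0.0125 ft: δ_0 − R_C·δ_{CC} = 0.0125, so R_C = (0.2217 − 0.0125)/0.001664 = 125.7 kip.
Moment equilibrium about A: M_A = Σ(load moments about A) − R_C·L = 1037 − 125.7×6.5 = 220.2 kip·ft.

M_A = 220.2 kip·ft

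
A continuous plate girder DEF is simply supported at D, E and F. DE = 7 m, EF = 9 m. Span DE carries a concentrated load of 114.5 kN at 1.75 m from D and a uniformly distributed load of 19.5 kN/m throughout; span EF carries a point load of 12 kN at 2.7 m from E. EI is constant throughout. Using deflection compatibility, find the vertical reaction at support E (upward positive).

Release continuity at E by inserting a hinge; the redundant is the internal moment M_E. The primary structure is two simply-supported spans DE and EF.
Rotations at E on the released spans (each span's end-slope, ×1/EI):
  span DE: point load 114.5 at a = 1.75: Pab(L + a)/(6LEI) = 219.2/EI
  span DE: UDL 19.5: wL³/(24EI) = 278.7/EI
  span EF: point load 12 at a = 2.7: Pab(L + b)/(6LEI) = 57.83/EI
  relative rotation θ_0 = (497.8 + 57.83)/EI = 555.7/EI
A unit hogging moment at E produces rotation L₁/(3EI) + L₂/(3EI) = 5.333/EI.
Slope continuity at E: θ_0 = M_E·5.333/EI, so M_E = 555.7/5.333 = 104.2 kN·m (hogging).
Span DE, ΣM about D with M_E applied at E: R_E^{DE}·7 = 678.1 + 104.2, so R_E^{DE} = 111.8 kN and R_D = 251 − 111.8 = 139.2 kN.
Span EF, ΣM about F: R_E^{EF}·9 = 75.6 + 104.2, so R_E^{EF} = 19.98 kN and R_F = 12 − 19.98 = -7.977 kN.
R_E = 111.8 + 19.98 = 131.7 kN.

R_E = 131.7 kN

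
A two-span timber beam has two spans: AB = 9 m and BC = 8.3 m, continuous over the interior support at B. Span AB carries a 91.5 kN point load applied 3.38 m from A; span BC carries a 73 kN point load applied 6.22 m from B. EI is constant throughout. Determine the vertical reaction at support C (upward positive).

Release continuity at B by inserting a hinge; the redundant is the internal moment M_B. The primary structure is two simply-supported spans AB and BC.
Discontinuity in slope at B on the released structure — sum the simple-span end rotations:
  span AB: point load 91.5 at a = 3.38: Pab(L + a)/(6LEI) = 398.5/EI
  span BC: point load 73 at a = 6.22: Pab(L + b)/(6LEI) = 196.9/EI
  relative rotation θ_0 = (398.5 + 196.9)/EI = 595.3/EI
A unit hogging moment at B produces rotation L₁/(3EI) + L₂/(3EI) = 5.767/EI.
Slope continuity at B: θ_0 = M_B·5.767/EI, so M_B = 595.3/5.767 = 103.2 kN·m (hogging).
Span BC, ΣM about C: R_B^{BC}·8.3 = 151.8 + 103.2, so R_B^{BC} = 30.73 kN and R_C = 73 − 30.73 = 42.27 kN.

R_C = 42.27 kN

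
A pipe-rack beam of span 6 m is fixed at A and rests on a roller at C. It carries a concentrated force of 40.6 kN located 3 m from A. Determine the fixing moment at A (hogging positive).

M_A = 45.67 kN·m

Choose R_C as the redundant. The primary structure is the cantilever fixed at A.
Primary-structure tip deflection at C by superposition:
  point load 40.6 at a = 3: Pa²(3L − a)/(6EI) = 913.5/EI
Flexibility coefficient — unit upward force at C: δ_{CC} = L³/(3EI) = 72/EI.
The prop prevents deflection at C: R_C = δ_0/δ_{CC} = 913.5/72 = 12.69 kN.
Moment equilibrium about A: M_A = Σ(load moments about A) − R_C·L = 121.8 − 12.69×6 = 45.67 kN·m.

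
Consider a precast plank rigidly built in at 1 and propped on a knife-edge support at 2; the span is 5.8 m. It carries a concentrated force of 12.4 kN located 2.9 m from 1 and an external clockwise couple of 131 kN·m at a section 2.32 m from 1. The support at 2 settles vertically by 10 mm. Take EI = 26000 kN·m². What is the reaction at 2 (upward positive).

R_2 = 21.56 kN

Release the roller at 2. Primary structure: cantilever fixed at 1.
Deflection at 2 on the released cantilever, summing each load's contribution:
  point load 12.4 at a = 2.9: Pa²(3L − a)/(6EI) = 252/EI
  clockwise couple 131 at a = 2.32: M₀a(2L − a)/(2EI) = 1410/EI
  δ_0 = 1662/EI
Tip deflection under a unit load at 2: L³/(3EI) = 65.04/EI.
With EI = 26000 kN·m²: δ_0 = 0.063931 m and δ_{22} = 0.002501 m/kN.
Compatibility — the beam at 2 must follow the support down by 0.01 m: δ_0 − R_2·δ_{22} = 0.01, so R_2 = (0.063931 − 0.01)/0.002501 = 21.56 kN.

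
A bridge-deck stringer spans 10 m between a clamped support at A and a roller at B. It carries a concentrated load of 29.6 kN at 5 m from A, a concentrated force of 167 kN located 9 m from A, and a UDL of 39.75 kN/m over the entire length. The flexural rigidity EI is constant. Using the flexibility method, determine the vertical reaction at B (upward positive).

R_B = 300.3 kN

Choose R_B as the redundant. The primary structure is the cantilever fixed at A.
Downward deflection at the released point B due to the loads:
  point load 29.6 at a = 5: Pa²(3L − a)/(6EI) = 3083/EI
  point load 167 at a = 9: Pa²(3L − a)/(6EI) = 47344/EI
  UDL 39.75: wL⁴/(8EI) = 49688/EI
  δ_0 = 100115/EI
Tip deflection under a unit load at B: L³/(3EI) = 333.3/EI.
The prop prevents deflection at B: R_B = δ_0/δ_{BB} = 100115/333.3 = 300.3 kN.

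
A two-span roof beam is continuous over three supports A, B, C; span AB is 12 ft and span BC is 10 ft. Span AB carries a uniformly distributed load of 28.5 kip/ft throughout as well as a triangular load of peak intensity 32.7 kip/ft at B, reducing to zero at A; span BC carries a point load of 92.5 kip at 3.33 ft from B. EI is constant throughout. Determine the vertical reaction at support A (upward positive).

R_A = 192.3 kip

Release continuity at B by inserting a hinge; the redundant is the internal moment M_B. The primary structure is two simply-supported spans AB and BC.
End slopes at the hinge B, treating each span as simply supported:
  span AB: UDL 28.5: wL³/(24EI) = 2052/EI
  span AB: triangular load, peak 32.7: w₀L³/(45EI) = 1256/EI
  span BC: point load 92.5 at a = 3.33: Pab(L + b)/(6LEI) = 570.8/EI
  relative rotation θ_0 = (3308 + 570.8)/EI = 3878/EI
A unit hogging moment at B produces rotation L₁/(3EI) + L₂/(3EI) = 7.333/EI.
Compatibility: M_B·(L₁+L₂)/(3EI) = θ_0, giving M_B = 528.9 kip·ft (hogging).
Span AB, ΣM about A with M_B applied at B: R_B^{AB}·12 = 3622 + 528.9, so R_B^{AB} = 345.9 kip and R_A = 538.2 − 345.9 = 192.3 kip.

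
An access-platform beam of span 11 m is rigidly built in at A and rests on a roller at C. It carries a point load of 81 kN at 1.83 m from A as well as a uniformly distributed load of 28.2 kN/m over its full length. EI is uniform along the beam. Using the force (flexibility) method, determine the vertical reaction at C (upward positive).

Remove the prop at C; the released (primary) structure is a cantilever built in at A.
Primary-structure tip deflection at C by superposition:
  point load 81 at a = 1.83: Pa²(3L − a)/(6EI) = 1409/EI
  UDL 28.2: wL⁴/(8EI) = 51610/EI
  δ_0 = 53019/EI
Flexibility coefficient — unit upward force at C: δ_{CC} = L³/(3EI) = 443.7/EI.
The prop prevents deflection at C: R_C = δ_0/δ_{CC} = 53019/443.7 = 119.5 kN.

R_C = 119.5 kN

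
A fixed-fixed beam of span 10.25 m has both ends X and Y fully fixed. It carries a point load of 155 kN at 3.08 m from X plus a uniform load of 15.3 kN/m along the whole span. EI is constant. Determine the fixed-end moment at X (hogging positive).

M_X = 367.6 kN·m

Release both end moments; the primary structure is a simply-supported span XY with redundants M_X and M_Y.
End rotations of the released simple span under the applied load (×1/EI):
  at X: point load 155 at a = 3.08: Pab(L + b)/(6LEI) = 969.6/EI
  at Y: point load 155 at a = 3.08: Pab(L + a)/(6LEI) = 741.9/EI
  at X: UDL 15.3: wL³/(24EI) = 686.5/EI
  at Y: UDL 15.3: wL³/(24EI) = 686.5/EI
  θ_X0 = 1656/EI,  θ_Y0 = 1428/EI
Flexibility coefficients: a unit moment at one end gives L/(3EI) there and L/(6EI) at the far end, so f₁₁ = f₂₂ = 3.417/EI and f₁₂ = f₂₁ = 1.708/EI.
Compatibility — zero rotation at each built-in end:
  3.417 M_X + 1.708 M_Y = 1656
  1.708 M_X + 3.417 M_Y = 1428
Solving the pair gives M_X = 367.6 kN·m and M_Y = 234.3 kN·m (hogging).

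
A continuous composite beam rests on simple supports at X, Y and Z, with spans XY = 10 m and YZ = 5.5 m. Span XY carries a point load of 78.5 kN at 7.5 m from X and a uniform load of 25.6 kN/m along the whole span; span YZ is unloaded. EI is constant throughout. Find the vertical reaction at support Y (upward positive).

R_Y = 268.5 kN

Insert a hinge at Y; M_Y is the redundant, and each span becomes simply supported.
End slopes at the hinge Y, treating each span as simply supported:
  span XY: point load 78.5 at a = 7.5: Pab(L + a)/(6LEI) = 429.3/EI
  span XY: UDL 25.6: wL³/(24EI) = 1067/EI
  relative rotation θ_0 = (1496 + 0)/EI = 1496/EI
A unit hogging moment at Y produces rotation L₁/(3EI) + L₂/(3EI) = 5.167/EI.
Compatibility: M_Y·(L₁+L₂)/(3EI) = θ_0, giving M_Y = 289.5 kN·m (hogging).
Span XY, ΣM about X with M_Y applied at Y: R_Y^{XY}·10 = 1869 + 289.5, so R_Y^{XY} = 215.8 kN and R_X = 334.5 − 215.8 = 118.7 kN.
Span YZ, ΣM about Z: R_Y^{YZ}·5.5 = 0 + 289.5, so R_Y^{YZ} = 52.64 kN and R_Z = 0 − 52.64 = -52.64 kN.
R_Y = 215.8 + 52.64 = 268.5 kN.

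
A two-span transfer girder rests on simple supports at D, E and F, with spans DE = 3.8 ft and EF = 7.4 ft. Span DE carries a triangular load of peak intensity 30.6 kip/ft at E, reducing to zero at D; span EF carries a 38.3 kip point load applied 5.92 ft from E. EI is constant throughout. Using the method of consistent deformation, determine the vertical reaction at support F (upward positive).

Take M_E as the redundant. Released structure: two simple spans DE and EF with a hinge at E.
Rotations at E on the released spans (each span's end-slope, ×1/EI):
  span DE: triangular load, peak 30.6: w₀L³/(45EI) = 37.31/EI
  span EF: point load 38.3 at a = 5.92: Pab(L + b)/(6LEI) = 67.11/EI
  relative rotation θ_0 = (37.31 + 67.11)/EI = 104.4/EI
A unit hogging moment at E produces rotation L₁/(3EI) + L₂/(3EI) = 3.733/EI.
Compatibility: M_E·(L₁+L₂)/(3EI) = θ_0, giving M_E = 27.97 kip·ft (hogging).
Span EF, ΣM about F: R_E^{EF}·7.4 = 56.68 + 27.97, so R_E^{EF} = 11.44 kip and R_F = 38.3 − 11.44 = 26.86 kip.

R_F = 26.86 kip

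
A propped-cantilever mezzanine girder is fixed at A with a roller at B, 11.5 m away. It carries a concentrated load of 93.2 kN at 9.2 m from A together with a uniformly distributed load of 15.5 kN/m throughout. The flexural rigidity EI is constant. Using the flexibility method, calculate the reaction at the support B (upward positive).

R_B = 132.5 kN

Release the roller at B. Primary structure: cantilever fixed at A.
Deflection at B on the released cantilever, summing each load's contribution:
  point load 93.2 at a = 9.2: Pa²(3L − a)/(6EI) = 33263/EI
  UDL 15.5: wL⁴/(8EI) = 33887/EI
  δ_0 = 67150/EI
Tip deflection under a unit load at B: L³/(3EI) = 507/EI.
Compatibility at B: δ_0 − R_B·δ_{BB} = 0, so R_B = 67150/507 = 132.5 kN.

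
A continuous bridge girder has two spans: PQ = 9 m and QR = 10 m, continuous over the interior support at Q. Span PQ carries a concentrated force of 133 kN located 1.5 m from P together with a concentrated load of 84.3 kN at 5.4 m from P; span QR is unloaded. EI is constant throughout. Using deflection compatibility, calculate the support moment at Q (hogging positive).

M_Q = 114.9 kN·m

Take M_Q as the redundant. Released structure: two simple spans PQ and QR with a hinge at Q.
End slopes at the hinge Q, treating each span as simply supported:
  span PQ: point load 133 at a = 1.5: Pab(L + a)/(6LEI) = 290.9/EI
  span PQ: point load 84.3 at a = 5.4: Pab(L + a)/(6LEI) = 437/EI
  relative rotation θ_0 = (727.9 + 0)/EI = 727.9/EI
A unit hogging moment at Q produces rotation L₁/(3EI) + L₂/(3EI) = 6.333/EI.
Compatibility: M_Q·(L₁+L₂)/(3EI) = θ_0, giving M_Q = 114.9 kN·m (hogging).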